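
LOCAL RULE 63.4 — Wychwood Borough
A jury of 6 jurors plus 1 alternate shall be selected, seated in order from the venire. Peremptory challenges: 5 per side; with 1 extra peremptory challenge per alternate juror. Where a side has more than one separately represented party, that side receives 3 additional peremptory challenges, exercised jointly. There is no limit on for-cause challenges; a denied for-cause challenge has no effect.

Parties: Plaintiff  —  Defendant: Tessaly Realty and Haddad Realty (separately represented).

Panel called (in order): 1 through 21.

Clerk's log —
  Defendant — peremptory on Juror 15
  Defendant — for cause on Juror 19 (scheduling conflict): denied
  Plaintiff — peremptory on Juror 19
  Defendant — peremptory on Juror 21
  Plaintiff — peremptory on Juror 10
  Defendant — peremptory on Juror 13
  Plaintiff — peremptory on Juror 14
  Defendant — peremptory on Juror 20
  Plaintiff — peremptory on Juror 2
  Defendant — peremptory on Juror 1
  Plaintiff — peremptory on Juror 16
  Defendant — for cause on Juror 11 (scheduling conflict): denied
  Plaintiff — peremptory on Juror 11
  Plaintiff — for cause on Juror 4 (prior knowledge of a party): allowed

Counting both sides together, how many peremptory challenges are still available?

4

Plaintiff allotment: 5 base + 1 × 1 alternate = 6. Defendant allotment: 5 base + 1 × 1 alternate + 3 multi-party = 9.
Plaintiff peremptories used: #19, #10, #14, #2, #16, #11 — 6 (the for-cause on #4 doesn't count).
Defendant peremptories used: #15, #21, #13, #20, #1 — 5 (for-cause on #19, #11 don't count).
Remaining: (6 − 6) + (9 − 5) = 4.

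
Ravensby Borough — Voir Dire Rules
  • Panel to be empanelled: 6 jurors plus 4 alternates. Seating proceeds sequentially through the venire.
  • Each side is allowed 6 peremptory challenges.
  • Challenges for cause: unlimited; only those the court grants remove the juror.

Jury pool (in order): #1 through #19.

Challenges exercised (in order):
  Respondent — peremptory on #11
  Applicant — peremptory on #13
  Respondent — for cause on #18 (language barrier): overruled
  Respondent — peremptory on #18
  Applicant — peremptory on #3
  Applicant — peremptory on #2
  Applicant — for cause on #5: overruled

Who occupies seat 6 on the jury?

Removed: #2, #3, #11, #13, #18. (#5 stays — for-cause denied.)
Filling seats in venire order through position 6: #1, #4, #5, #6, #7, #8.
So seat 6 is #8.

8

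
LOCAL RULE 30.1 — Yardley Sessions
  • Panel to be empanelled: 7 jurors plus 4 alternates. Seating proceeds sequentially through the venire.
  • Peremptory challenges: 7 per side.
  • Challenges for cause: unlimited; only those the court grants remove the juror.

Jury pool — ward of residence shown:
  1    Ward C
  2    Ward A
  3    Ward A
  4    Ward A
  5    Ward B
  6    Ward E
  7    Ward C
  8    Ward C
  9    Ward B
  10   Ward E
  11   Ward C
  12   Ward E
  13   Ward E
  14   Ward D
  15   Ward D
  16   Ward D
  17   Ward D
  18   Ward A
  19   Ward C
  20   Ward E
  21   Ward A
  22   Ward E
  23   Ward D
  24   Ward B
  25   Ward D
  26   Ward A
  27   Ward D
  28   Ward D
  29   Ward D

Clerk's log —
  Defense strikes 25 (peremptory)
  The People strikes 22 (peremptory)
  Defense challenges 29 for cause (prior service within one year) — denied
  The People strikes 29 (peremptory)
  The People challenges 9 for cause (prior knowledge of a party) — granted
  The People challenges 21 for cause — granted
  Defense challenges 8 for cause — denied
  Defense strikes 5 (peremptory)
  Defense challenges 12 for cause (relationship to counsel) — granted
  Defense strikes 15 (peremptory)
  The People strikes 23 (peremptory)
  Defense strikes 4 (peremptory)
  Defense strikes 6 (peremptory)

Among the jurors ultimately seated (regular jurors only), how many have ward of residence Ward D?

Removed: #4, #5, #6, #9, #12, #15, #21, #22, #23, #25, #29.
Seated jurors 1–7: #1, #2, #3, #7, #8, #10, #11 (alternates #13, #14, #16, #17 not counted).
None of those are in Ward D → 0.

0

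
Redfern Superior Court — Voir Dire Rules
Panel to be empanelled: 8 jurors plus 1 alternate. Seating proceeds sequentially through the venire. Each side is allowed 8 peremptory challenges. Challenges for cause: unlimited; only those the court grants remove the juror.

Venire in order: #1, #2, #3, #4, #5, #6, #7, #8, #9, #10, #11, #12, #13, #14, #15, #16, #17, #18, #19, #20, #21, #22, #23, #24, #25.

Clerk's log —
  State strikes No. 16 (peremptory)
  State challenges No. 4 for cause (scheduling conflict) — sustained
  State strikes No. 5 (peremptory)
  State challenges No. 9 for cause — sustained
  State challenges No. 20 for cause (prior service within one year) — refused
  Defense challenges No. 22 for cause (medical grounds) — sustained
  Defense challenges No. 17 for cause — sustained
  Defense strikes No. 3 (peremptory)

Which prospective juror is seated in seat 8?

12

Removed: #3, #4, #5, #9, #16, #17, #22. (#20 stays — for-cause denied.)
Seating in order: seats 1–8 → #1, #2, #6, #7, #8, #10, #11, #12; alternates → #13.
So seat 8 is #12.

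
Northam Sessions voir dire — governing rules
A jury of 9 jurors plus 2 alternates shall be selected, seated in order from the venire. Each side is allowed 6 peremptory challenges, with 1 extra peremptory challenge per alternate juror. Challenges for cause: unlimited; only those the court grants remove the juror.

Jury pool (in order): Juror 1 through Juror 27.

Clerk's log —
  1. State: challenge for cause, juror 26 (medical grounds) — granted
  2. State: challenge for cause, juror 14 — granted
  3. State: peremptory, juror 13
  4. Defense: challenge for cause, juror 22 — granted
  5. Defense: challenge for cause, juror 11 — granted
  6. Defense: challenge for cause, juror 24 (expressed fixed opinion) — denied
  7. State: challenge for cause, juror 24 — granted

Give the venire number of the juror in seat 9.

Removed: #11, #13, #14, #22, #24, #26.
Filling seats in venire order through position 9: #1, #2, #3, #4, #5, #6, #7, #8, #9.
So seat 9 is #9.

9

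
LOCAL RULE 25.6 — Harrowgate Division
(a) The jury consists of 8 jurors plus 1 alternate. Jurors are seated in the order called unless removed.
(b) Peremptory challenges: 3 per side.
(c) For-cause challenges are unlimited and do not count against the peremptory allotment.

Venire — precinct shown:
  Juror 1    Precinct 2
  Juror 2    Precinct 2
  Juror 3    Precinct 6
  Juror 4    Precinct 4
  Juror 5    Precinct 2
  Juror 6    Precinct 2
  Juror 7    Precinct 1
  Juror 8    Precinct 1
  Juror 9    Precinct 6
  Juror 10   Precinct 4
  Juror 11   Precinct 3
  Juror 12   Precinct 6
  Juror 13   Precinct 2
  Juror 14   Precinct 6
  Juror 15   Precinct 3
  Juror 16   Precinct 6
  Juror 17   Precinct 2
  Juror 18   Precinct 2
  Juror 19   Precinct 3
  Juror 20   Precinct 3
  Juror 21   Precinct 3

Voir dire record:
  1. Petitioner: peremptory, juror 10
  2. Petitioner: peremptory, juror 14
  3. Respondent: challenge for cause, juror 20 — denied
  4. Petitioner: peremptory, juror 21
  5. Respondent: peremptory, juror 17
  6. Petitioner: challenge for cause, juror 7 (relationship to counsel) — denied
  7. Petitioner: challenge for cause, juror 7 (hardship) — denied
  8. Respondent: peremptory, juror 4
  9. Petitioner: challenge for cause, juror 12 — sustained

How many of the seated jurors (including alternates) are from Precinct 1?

2

Removed: #4, #10, #12, #14, #17, #21.
Seated (9 incl. alternates): #1, #2, #3, #5, #6, #7, #8, #9, #11.
Of those, in Precinct 1: #7, #8 → 2.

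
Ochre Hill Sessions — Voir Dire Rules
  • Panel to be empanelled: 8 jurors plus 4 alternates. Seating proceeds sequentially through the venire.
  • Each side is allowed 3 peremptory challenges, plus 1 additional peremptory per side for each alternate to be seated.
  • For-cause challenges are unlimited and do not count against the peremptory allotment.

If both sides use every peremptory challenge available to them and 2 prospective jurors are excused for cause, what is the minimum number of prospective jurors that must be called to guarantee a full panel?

28

Seats to fill: 8 + 4 alternates = 12.
Peremptories: 3 + 1×4 = 7 per side × 2 sides = 14.
For-cause removals: 2.
Minimum venire: 12 + 14 + 2 = 28.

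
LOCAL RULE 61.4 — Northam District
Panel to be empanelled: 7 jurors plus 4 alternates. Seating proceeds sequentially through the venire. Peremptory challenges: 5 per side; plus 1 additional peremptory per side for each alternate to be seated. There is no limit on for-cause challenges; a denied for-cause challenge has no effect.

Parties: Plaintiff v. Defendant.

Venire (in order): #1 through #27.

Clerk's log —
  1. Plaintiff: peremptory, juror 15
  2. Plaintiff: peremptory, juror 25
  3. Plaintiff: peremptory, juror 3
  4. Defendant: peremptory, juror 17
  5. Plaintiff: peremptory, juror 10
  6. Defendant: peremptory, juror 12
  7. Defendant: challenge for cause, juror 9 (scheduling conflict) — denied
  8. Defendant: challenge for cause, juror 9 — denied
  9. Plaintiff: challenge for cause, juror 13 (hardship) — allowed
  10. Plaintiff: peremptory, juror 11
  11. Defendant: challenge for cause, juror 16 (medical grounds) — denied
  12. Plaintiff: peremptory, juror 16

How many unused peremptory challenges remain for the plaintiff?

3

Plaintiff allotment: 5 base + 1 × 4 alternates = 9.
Plaintiff peremptories used: #15, #25, #3, #10, #11, #16 — 6 (the for-cause on #13 doesn't count).
Remaining: 9 − 6 = 3.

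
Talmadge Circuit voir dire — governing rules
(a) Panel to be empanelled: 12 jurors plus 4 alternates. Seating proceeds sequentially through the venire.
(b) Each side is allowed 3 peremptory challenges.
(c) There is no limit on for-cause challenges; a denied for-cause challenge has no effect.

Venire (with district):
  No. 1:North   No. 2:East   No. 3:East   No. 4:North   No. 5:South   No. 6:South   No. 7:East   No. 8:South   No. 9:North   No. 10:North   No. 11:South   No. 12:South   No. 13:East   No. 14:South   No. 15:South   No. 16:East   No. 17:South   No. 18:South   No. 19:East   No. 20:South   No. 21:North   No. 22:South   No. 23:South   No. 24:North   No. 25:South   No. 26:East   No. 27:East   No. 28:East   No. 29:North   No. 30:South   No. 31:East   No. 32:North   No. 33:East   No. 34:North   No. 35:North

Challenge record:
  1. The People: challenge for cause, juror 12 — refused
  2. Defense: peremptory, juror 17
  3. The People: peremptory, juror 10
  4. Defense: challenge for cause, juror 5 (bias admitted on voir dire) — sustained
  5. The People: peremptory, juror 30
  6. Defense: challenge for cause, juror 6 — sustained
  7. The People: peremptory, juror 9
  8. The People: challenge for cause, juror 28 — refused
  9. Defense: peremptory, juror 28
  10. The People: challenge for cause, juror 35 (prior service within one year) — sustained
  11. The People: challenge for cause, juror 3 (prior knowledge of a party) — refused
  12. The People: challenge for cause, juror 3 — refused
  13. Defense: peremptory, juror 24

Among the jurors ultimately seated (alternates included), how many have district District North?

Removed: #5, #6, #9, #10, #17, #24, #28, #30, #35.
Seated (16 incl. alternates): #1, #2, #3, #4, #7, #8, #11, #12, #13, #14, #15, #16, #18, #19, #20, #21.
Of those, in District North: #1, #4, #21 → 3.

3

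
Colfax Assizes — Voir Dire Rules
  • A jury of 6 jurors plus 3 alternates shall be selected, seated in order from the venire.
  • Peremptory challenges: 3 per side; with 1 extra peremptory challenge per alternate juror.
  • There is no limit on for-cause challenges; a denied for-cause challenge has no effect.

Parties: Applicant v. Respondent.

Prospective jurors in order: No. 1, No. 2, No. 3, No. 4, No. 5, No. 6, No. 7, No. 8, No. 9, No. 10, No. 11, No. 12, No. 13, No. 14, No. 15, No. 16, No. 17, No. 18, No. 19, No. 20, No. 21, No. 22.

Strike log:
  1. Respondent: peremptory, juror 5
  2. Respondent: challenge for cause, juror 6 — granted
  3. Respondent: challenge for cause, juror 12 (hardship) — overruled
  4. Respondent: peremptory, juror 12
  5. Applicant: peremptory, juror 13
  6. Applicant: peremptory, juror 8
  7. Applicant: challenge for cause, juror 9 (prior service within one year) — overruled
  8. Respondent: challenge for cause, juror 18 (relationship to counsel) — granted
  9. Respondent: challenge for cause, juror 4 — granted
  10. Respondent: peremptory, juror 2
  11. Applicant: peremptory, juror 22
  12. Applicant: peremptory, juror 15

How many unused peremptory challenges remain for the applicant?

Applicant allotment: 3 base + 1 × 3 alternates = 6.
Applicant peremptories used: #13, #8, #22, #15 — 4 (the for-cause on #9 doesn't count).
Remaining: 6 − 4 = 2.

2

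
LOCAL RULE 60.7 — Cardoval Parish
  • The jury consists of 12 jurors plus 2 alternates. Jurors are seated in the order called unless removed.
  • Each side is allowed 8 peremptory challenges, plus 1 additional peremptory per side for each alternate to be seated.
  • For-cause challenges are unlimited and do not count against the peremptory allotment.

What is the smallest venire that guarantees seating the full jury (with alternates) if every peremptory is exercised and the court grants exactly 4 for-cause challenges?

38

Seats to fill: 12 + 2 alternates = 14.
Peremptories: 8 + 1×2 = 10 per side × 2 sides = 20.
For-cause removals: 4.
Minimum venire: 14 + 20 + 4 = 38.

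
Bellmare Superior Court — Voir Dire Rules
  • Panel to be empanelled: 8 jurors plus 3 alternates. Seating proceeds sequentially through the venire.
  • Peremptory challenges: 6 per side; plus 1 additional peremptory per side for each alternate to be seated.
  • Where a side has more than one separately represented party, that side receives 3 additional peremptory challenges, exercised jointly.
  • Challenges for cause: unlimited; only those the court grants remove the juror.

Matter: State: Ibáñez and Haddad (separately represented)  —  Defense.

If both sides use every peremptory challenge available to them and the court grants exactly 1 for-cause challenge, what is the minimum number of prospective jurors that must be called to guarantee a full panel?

Seats to fill: 8 + 3 alternates = 11.
Peremptories — State: 6 + 1×3 + 3 = 12; Defense: 6 + 1×3 = 9; total 21.
For-cause removals: 1.
Minimum venire: 11 + 21 + 1 = 33.

33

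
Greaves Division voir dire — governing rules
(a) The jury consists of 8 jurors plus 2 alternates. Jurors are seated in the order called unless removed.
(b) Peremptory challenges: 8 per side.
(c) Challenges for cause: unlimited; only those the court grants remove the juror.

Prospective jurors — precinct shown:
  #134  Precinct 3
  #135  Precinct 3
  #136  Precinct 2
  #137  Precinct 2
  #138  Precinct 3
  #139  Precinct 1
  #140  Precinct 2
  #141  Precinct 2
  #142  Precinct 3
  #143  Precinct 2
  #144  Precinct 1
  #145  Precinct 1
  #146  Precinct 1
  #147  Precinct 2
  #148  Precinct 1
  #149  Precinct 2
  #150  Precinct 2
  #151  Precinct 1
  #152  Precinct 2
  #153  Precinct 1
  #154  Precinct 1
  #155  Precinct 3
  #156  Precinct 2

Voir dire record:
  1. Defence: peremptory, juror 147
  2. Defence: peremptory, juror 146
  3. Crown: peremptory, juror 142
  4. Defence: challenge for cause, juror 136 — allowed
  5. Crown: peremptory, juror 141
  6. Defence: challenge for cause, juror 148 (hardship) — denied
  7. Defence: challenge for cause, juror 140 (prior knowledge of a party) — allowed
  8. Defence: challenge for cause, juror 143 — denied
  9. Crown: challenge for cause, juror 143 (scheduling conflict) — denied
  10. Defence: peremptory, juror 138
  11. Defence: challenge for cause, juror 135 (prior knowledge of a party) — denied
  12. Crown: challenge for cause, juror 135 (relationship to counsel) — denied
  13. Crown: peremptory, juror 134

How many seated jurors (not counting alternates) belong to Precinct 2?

3

Removed: #134, #136, #138, #140, #141, #142, #146, #147.
Seated jurors 1–8: #135, #137, #139, #143, #144, #145, #148, #149 (alternates #150, #151 not counted).
Of those, in Precinct 2: #137, #143, #149 → 3.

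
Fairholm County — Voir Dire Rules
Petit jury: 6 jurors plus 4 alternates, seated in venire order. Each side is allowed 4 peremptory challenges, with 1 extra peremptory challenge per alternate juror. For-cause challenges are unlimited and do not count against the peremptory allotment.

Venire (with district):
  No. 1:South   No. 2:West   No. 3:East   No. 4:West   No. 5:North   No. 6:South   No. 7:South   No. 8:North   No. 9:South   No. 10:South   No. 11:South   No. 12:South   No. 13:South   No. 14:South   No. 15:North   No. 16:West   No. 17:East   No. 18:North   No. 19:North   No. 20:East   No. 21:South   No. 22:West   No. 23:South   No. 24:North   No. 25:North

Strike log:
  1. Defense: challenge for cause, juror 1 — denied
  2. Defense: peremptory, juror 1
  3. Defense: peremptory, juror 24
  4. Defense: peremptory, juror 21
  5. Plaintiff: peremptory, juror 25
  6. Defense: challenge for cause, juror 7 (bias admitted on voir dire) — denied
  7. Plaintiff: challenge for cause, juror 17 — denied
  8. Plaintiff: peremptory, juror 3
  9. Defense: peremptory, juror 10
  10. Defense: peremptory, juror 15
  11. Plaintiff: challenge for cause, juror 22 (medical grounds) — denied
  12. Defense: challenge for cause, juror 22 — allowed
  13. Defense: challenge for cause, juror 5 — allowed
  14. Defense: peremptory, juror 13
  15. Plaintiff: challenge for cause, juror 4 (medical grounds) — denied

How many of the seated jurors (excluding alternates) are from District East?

0

Removed: #1, #3, #5, #10, #13, #15, #21, #22, #24, #25.
Seated jurors 1–6: #2, #4, #6, #7, #8, #9 (alternates #11, #12, #14, #16 not counted).
None of those are in District East → 0.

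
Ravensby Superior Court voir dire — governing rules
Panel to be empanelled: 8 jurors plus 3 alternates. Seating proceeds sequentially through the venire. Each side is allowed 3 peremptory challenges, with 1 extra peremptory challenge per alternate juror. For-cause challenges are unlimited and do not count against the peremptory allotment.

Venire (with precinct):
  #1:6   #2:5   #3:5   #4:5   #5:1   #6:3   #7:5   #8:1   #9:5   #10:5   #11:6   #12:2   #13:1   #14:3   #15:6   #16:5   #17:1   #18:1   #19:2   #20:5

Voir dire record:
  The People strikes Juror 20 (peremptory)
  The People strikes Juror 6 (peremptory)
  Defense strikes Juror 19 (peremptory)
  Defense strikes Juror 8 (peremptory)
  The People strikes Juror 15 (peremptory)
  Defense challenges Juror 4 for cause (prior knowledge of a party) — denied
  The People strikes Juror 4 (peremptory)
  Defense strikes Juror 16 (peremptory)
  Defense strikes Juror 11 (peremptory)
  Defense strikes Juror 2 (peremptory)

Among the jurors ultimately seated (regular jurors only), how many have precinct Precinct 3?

0

Removed: #2, #4, #6, #8, #11, #15, #16, #19, #20.
Seated jurors 1–8: #1, #3, #5, #7, #9, #10, #12, #13 (alternates #14, #17, #18 not counted).
None of those are in Precinct 3 → 0.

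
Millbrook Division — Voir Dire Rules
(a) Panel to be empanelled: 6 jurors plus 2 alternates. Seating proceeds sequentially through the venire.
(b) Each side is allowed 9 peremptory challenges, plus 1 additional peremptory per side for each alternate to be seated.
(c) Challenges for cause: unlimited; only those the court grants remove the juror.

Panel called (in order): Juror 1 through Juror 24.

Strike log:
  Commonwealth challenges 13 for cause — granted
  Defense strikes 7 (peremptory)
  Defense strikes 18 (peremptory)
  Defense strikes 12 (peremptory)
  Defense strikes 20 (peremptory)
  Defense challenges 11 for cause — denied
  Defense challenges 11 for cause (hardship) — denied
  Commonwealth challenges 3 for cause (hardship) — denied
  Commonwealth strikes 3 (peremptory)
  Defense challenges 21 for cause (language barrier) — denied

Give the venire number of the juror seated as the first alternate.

9

Removed: #3, #7, #12, #13, #18, #20. (#11, #21 stay — for-cause denied.)
Filling seats in venire order through position 7: #1, #2, #4, #5, #6, #8, #9.
So alternate 1 is #9.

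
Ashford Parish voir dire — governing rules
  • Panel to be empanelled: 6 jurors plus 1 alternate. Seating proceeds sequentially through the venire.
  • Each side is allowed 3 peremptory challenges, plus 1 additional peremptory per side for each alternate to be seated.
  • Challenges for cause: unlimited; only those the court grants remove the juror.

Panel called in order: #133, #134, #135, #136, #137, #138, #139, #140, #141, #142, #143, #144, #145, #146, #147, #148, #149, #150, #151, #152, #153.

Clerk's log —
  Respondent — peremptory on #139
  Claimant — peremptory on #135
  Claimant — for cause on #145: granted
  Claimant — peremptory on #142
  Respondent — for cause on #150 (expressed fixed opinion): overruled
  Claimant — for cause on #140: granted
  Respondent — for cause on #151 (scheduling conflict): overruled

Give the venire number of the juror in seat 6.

141

Removed: #135, #139, #140, #142, #145. (#150, #151 stay — for-cause denied.)
Seating in order: seats 1–6 → #133, #134, #136, #137, #138, #141; alternates → #143.
So seat 6 is #141.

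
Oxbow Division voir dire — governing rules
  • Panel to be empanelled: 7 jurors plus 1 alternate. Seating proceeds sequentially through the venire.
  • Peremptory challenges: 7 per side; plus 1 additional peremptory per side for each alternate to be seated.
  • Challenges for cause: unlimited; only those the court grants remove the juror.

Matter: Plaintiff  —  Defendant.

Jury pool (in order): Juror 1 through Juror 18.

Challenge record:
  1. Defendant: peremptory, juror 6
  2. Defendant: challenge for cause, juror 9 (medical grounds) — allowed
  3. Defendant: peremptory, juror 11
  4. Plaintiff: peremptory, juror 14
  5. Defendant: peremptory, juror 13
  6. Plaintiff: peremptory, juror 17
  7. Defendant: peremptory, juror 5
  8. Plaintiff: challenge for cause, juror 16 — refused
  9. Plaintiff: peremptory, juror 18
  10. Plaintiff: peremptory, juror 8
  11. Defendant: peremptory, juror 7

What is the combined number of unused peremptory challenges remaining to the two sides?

7

Plaintiff allotment: 7 base + 1 × 1 alternate = 8. Defendant allotment: 7 base + 1 × 1 alternate = 8.
Plaintiff peremptories used: #14, #17, #18, #8 — 4 (the for-cause on #16 doesn't count).
Defendant peremptories used: #6, #11, #13, #5, #7 — 5 (the for-cause on #9 doesn't count).
Remaining: (8 − 4) + (8 − 5) = 7.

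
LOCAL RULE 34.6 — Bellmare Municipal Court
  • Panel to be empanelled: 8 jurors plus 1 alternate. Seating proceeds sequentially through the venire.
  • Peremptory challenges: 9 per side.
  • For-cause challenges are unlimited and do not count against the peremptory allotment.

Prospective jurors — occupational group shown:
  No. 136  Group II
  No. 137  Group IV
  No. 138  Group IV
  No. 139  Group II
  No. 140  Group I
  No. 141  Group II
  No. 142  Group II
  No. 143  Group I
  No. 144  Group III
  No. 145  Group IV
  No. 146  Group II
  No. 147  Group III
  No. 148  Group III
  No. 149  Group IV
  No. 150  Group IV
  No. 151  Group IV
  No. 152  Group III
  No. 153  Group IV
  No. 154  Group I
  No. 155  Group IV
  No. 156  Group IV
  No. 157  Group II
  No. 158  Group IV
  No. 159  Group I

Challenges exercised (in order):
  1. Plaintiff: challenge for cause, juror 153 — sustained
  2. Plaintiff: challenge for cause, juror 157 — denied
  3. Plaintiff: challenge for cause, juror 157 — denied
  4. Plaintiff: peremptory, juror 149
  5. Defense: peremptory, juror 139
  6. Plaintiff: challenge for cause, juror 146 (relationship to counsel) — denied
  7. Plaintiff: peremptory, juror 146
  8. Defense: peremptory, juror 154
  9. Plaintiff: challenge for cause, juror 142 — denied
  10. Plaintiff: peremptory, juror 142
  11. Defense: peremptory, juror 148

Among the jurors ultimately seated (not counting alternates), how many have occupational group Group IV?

Removed: #139, #142, #146, #148, #149, #153, #154.
Seated jurors 1–8: #136, #137, #138, #140, #141, #143, #144, #145 (alternates #147 not counted).
Of those, in Group IV: #137, #138, #145 → 3.

3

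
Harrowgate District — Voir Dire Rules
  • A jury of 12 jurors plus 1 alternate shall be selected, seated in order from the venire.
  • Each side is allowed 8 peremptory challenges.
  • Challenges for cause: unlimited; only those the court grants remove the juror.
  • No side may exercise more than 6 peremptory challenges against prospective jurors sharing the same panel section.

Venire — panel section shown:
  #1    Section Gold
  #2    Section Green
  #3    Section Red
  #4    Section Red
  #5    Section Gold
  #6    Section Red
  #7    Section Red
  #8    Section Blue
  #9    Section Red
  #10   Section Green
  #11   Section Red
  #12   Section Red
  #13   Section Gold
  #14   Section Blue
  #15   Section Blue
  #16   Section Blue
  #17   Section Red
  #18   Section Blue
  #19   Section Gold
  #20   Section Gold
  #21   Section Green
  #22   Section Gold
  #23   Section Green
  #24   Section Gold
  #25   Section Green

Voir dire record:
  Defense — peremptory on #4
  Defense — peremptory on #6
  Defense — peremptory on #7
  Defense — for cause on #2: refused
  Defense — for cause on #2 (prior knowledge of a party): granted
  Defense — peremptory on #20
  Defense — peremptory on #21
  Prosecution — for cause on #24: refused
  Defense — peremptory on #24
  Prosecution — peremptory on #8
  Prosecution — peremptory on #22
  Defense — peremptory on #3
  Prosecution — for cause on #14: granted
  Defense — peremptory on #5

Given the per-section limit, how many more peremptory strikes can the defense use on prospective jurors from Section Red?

Defense peremptories so far: #4, #6, #7, #20, #21, #24, #3, #5 — 8 of 8 used, 0 left overall.
Against Section Red: #4, #6, #7, #3 — 4 used; per-section cap 6 leaves 2.
Binding limit: min(0, 2) = 0.

0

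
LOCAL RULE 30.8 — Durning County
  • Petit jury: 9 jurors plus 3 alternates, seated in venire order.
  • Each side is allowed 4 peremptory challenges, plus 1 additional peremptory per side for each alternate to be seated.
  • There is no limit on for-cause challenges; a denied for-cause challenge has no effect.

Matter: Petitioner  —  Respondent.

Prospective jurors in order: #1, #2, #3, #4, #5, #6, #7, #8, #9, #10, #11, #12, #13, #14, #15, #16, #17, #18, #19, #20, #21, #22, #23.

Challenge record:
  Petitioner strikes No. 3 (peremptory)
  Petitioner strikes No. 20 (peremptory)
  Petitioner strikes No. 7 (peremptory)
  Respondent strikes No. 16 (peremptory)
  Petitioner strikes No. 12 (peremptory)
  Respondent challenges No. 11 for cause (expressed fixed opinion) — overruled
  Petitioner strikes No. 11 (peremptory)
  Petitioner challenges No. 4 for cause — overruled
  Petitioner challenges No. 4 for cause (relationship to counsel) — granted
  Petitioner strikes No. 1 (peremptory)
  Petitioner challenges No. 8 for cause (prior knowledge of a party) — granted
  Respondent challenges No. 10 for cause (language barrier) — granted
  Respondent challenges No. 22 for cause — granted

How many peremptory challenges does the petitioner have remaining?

Petitioner allotment: 4 base + 1 × 3 alternates = 7.
Petitioner peremptories used: #3, #20, #7, #12, #11, #1 — 6 (for-cause on #4, #4, #8 don't count).
Remaining: 7 − 6 = 1.

1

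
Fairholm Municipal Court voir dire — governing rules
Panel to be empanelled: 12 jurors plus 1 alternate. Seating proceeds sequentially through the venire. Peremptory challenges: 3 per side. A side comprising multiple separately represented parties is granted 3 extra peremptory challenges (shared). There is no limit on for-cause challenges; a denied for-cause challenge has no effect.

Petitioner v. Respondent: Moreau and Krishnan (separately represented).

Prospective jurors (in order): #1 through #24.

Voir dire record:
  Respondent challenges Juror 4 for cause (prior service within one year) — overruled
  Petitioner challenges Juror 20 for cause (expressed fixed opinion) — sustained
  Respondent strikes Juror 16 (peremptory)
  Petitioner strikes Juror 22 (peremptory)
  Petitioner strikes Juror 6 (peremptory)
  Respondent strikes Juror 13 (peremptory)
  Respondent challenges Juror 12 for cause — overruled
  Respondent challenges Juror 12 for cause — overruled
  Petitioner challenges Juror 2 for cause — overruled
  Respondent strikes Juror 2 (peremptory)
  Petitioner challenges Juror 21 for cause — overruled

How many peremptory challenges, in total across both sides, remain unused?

4

Petitioner allotment: 3. Respondent allotment: 3 base + 3 multi-party = 6.
Petitioner peremptories used: #22, #6 — 2 (for-cause on #20, #2, #21 don't count).
Respondent peremptories used: #16, #13, #2 — 3 (for-cause on #4, #12, #12 don't count).
Remaining: (3 − 2) + (6 − 3) = 4.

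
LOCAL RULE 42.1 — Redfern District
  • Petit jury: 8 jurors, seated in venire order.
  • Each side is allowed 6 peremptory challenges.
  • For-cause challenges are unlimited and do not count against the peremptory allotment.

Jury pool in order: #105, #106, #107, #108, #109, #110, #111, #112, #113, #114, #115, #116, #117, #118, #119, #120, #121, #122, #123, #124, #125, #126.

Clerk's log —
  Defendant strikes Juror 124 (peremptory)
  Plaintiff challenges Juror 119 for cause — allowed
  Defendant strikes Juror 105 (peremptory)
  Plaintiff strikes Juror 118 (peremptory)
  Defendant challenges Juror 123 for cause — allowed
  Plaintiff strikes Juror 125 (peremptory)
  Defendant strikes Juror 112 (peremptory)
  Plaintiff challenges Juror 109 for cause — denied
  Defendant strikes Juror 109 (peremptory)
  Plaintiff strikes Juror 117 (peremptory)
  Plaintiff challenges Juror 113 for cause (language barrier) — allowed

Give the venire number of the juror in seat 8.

116

Removed: #105, #109, #112, #113, #117, #118, #119, #123, #124, #125.
Filling seats in venire order through position 8: #106, #107, #108, #110, #111, #114, #115, #116.
So seat 8 is #116.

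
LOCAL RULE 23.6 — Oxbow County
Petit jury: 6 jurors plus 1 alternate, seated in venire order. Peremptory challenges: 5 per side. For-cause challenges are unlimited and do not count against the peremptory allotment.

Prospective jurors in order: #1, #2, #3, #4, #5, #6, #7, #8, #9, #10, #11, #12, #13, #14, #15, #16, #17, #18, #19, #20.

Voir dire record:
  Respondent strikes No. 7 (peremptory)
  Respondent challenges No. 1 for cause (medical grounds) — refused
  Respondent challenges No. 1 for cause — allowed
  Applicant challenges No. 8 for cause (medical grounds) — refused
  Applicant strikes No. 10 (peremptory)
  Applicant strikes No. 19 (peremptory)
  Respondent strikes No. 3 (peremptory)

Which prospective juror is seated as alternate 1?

11

Removed: #1, #3, #7, #10, #19. (#8 stays — for-cause denied.)
Seating in order: seats 1–6 → #2, #4, #5, #6, #8, #9; alternates → #11.
So alternate 1 is #11.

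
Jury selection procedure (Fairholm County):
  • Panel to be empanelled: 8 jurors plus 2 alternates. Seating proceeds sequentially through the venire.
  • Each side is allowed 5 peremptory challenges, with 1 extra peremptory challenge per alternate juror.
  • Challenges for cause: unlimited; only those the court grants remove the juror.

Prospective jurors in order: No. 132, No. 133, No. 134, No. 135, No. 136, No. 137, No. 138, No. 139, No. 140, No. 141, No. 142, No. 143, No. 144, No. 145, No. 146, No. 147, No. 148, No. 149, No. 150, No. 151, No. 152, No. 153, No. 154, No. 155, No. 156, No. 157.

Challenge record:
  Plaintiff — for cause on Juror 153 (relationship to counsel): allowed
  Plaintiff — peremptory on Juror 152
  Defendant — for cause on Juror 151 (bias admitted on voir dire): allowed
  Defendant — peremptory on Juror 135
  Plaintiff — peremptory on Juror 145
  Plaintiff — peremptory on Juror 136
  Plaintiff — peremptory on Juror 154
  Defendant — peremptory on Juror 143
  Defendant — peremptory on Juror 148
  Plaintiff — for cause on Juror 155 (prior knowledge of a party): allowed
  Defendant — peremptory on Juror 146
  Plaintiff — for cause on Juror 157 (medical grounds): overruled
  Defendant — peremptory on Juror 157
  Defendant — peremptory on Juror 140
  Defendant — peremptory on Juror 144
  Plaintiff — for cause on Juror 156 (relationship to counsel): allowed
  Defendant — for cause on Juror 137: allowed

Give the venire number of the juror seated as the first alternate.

Removed: #135, #136, #137, #140, #143, #144, #145, #146, #148, #151, #152, #153, #154, #155, #156, #157.
Seating in order: seats 1–8 → #132, #133, #134, #138, #139, #141, #142, #147; alternates → #149, #150.
So alternate 1 is #149.

149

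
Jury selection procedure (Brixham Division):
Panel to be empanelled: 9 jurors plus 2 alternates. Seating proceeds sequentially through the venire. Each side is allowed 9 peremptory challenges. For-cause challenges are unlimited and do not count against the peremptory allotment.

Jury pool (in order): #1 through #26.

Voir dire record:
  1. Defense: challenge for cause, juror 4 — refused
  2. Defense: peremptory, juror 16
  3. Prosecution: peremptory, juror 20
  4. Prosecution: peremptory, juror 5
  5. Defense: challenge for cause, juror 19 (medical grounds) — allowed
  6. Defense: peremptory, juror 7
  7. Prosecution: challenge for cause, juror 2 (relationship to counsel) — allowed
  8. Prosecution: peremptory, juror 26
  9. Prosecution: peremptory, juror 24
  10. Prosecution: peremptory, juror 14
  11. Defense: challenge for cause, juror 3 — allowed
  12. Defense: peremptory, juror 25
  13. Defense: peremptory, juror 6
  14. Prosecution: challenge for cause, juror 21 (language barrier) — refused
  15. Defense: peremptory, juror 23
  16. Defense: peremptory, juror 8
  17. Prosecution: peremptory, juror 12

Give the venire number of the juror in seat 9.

Removed: #2, #3, #5, #6, #7, #8, #12, #14, #16, #19, #20, #23, #24, #25, #26. (#4, #21 stay — for-cause denied.)
Seating in order: seats 1–9 → #1, #4, #9, #10, #11, #13, #15, #17, #18; alternates → #21, #22.
So seat 9 is #18.

18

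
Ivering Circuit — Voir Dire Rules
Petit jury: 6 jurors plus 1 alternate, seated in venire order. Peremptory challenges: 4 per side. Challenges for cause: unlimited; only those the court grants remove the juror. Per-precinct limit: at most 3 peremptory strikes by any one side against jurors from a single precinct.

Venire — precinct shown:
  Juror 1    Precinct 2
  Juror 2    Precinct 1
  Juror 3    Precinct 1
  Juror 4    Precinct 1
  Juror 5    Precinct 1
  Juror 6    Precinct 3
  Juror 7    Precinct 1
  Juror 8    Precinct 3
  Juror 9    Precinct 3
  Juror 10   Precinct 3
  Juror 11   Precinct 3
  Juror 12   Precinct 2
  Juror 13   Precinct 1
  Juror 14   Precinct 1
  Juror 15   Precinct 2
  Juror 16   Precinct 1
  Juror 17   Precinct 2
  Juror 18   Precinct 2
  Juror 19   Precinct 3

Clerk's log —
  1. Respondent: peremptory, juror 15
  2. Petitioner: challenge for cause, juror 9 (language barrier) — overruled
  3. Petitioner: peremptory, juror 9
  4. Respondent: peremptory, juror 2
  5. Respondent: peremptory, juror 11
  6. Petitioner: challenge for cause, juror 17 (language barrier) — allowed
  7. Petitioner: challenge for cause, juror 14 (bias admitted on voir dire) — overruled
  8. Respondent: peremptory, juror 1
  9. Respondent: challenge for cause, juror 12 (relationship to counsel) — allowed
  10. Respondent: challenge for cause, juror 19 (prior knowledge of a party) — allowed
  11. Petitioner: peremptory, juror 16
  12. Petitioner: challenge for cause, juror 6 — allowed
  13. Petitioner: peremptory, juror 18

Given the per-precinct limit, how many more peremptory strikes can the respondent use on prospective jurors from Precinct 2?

Respondent peremptories so far: #15, #2, #11, #1 — 4 of 4 used, 0 left overall.
Against Precinct 2: #15, #1 — 2 used; per-precinct cap 3 leaves 1.
Binding limit: min(0, 1) = 0.

0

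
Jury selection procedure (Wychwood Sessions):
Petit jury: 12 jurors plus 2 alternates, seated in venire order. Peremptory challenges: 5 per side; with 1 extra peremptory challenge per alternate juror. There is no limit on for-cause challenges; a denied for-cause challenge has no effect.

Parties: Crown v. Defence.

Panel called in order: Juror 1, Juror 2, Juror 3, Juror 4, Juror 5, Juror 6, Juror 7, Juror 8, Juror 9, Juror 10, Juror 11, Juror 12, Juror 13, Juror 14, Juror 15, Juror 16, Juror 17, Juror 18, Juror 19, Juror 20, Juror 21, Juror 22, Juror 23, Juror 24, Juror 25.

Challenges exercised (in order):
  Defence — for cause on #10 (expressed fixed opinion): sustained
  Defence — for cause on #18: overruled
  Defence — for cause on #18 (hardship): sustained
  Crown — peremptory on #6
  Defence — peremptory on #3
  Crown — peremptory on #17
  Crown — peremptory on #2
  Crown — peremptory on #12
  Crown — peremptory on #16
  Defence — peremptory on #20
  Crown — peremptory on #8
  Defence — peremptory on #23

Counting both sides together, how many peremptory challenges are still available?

5

Crown allotment: 5 base + 1 × 2 alternates = 7. Defence allotment: 5 base + 1 × 2 alternates = 7.
Crown peremptories used: #6, #17, #2, #12, #16, #8 — 6.
Defence peremptories used: #3, #20, #23 — 3 (for-cause on #10, #18, #18 don't count).
Remaining: (7 − 6) + (7 − 3) = 5.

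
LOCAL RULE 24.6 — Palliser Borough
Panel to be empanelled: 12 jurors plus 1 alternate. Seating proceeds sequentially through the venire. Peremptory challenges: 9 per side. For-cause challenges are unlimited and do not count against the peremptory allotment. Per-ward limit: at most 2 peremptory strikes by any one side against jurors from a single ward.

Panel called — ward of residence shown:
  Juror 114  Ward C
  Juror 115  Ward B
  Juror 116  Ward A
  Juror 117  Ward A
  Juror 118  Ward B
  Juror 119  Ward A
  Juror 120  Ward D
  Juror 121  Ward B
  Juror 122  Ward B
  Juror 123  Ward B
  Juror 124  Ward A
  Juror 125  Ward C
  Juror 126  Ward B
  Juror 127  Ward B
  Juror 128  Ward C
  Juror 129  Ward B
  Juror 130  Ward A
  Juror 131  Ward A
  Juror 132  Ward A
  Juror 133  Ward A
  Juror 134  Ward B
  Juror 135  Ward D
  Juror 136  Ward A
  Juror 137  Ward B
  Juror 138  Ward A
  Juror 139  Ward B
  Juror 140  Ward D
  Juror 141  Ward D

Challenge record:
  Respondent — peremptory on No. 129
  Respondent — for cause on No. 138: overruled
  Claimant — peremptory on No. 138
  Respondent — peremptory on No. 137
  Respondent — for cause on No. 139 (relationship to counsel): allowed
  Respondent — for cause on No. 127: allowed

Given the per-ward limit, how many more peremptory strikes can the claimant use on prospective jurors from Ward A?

Claimant peremptories so far: #138 — 1 of 9 used, 8 left overall.
Against Ward A: #138 — 1 used; per-ward cap 2 leaves 1.
Binding limit: min(8, 1) = 1.

1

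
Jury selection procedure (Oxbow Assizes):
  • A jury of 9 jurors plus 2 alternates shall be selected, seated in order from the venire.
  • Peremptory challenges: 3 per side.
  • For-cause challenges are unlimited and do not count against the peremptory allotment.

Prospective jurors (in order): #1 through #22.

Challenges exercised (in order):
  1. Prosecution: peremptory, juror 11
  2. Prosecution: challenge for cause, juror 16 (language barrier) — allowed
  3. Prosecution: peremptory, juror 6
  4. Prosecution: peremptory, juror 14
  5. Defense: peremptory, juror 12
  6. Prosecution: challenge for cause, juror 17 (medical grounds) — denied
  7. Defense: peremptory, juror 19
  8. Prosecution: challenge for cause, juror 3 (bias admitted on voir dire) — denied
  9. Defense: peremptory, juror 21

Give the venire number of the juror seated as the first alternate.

Removed: #6, #11, #12, #14, #16, #19, #21. (#3, #17 stay — for-cause denied.)
Filling seats in venire order through position 10: #1, #2, #3, #4, #5, #7, #8, #9, #10, #13.
So alternate 1 is #13.

13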